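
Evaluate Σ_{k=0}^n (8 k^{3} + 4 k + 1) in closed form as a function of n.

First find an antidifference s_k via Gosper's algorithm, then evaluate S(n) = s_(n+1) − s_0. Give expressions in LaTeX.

S(n) = 2 n^{4} + 4 n^{3} + 4 n^{2} + 3 n + 1

The ratio is (4*k + 8*(k + 1)**3 + 5)/(8*k**3 + 4*k + 1).
A = 1, B = 1, C = k**3 + k/2 + 1/8.
Need (1)·f(k+1) − (1)·f(k) = k**3 + k/2 + 1/8.
Degrees (0,0,3) ⇒ d ≤ 4.
A polynomial solution: f(k) = k*(2*k**3 - 4*k**2 + 4*k - 1)/8.
R(k) = B(k−1)·f(k)/C(k) = k*(2*k**3 - 4*k**2 + 4*k - 1)/(8*k**3 + 4*k + 1); s_k = R·t_k = k*(2*k**3 - 4*k**2 + 4*k - 1).
Verify: 8*k**3 + 4*k + 1 matches t_k.
Σ_(k=0)^n t_k = s_(n+1) − s_(0) = (2*n**4 + 4*n**3 + 4*n**2 + 3*n + 1) − (0), i.e. 2*n**4 + 4*n**3 + 4*n**2 + 3*n + 1.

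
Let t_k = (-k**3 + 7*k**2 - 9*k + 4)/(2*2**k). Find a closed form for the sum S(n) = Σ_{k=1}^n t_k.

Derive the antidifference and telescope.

The ratio is (k**3 - 4*k**2 - 2*k - 1)/(2*(k**3 - 7*k**2 + 9*k - 4)).
Gosper form: A/B · C(k+1)/C(k) with A=1/2, B=1, C=k**3 - 7*k**2 + 9*k - 4.
Need (1/2)·f(k+1) − (1)·f(k) = k**3 - 7*k**2 + 9*k - 4.
Degrees (0,0,3) ⇒ d ≤ 3.
Coefficient equations give f(k) = -2*(k - 3)*(k**2 - k + 1).
Get s_k = R·t_k = (k**3 - 4*k**2 + 4*k - 3)/2**k with R(k) = B(k−1)f(k)/C(k) = -2*(k - 3)*(k**2 - k + 1)/(k**3 - 7*k**2 + 9*k - 4).
Δs = (-k**3 + 7*k**2 - 9*k + 4)/(2*2**k), as required.
s_(n+1) = 2**(-n - 1)*(n**3 - n**2 - n - 2) and s_(1) = -1, so S(n) = 2**(-n - 1)*(2**(n + 1) + n**3 - n**2 - n - 2).

S(n) = 2**(-n - 1)*(2**(n + 1) + n**3 - n**2 - n - 2)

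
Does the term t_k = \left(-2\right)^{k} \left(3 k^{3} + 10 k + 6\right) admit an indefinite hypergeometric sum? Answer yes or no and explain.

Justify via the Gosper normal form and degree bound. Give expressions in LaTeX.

Yes. s_k = \left(-2\right)^{k} k \left(- k^{2} + 2 k - 4\right).

The ratio is 2*(-10*k - 3*(k + 1)**3 - 16)/(3*k**3 + 10*k + 6).
Normal form (A,B,C) = (-2, 1, k**3 + 10*k/3 + 2).
f must satisfy (-2)·f(k+1) − (1)·f(k) = k**3 + 10*k/3 + 2.
d = 3 from the (0,0,3) case.
Match coefficients ⇒ f(k) = -k*(k**2 - 2*k + 4)/3.
So s_k = (B(k−1)f/C)·t_k = (-k*(k**2 - 2*k + 4)/(3*k**3 + 10*k + 6))·t_k = (-2)**k*k*(-k**2 + 2*k - 4).
Δs = (-2)**k*(3*k**3 + 10*k + 6), as required.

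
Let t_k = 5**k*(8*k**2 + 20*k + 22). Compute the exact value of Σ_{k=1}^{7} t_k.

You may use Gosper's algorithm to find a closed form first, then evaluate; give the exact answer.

Σ = 51171850

Ratio r(k) = 5*(4*k**2 + 18*k + 25)/(4*k**2 + 10*k + 11).
Factor: A=5; B=1; C=k**2 + 5*k/2 + 11/4.
Key eq: (5)·f(k+1) = (1)·f(k) + (k**2 + 5*k/2 + 11/4).
deg f ≤ 2 (via 0,0,2).
Solve for f: f(k) = (2*k**2 + 3)/8 (degree 2 ≤ 2).
Then R = B(k−1)f/C = (2*k**2 + 3)/(2*(4*k**2 + 10*k + 11)), so s_k = R(k)·t_k = 5**k*(2*k**2 + 3).
Verify: 5**k*(8*k**2 + 20*k + 22) matches t_k.
Σ_(k=1)^(7) t_k = s_(8) − s_(1) = 51171875 − (25) = 51171850.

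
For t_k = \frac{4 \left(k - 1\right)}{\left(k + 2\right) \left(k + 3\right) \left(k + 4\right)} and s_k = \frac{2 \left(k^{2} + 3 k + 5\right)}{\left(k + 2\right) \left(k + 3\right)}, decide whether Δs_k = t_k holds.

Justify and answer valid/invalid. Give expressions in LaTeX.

s_(k+1) = 2*(3*k + (k + 1)**2 + 8)/((k + 3)*(k + 4))
s_(k+1) − s_k = 4*(k - 1)/(k**3 + 9*k**2 + 26*k + 24)
(s_(k+1) − s_k) − t_k = 0

valid (s_(k+1) − s_k reduces to t_k)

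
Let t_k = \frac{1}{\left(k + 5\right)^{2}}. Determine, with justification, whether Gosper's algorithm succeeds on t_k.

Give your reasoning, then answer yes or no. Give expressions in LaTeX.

Ratio r(k) = (k + 5)**2/(k + 6)**2.
A = k**2 + 10*k + 25, B = k**2 + 12*k + 36, C = 1.
Key eq: (k**2 + 10*k + 25)·f(k+1) = (k**2 + 10*k + 25)·f(k) + (1).
From deg A=2, deg B=2, deg C=0: d=0.
Put f(k) = c0: A·f(k+1) − B(k−1)·f(k) − C = -1; need -1 = 0 — inconsistent ⇒ no f, not summable.

No — t_k has no hypergeometric antidifference.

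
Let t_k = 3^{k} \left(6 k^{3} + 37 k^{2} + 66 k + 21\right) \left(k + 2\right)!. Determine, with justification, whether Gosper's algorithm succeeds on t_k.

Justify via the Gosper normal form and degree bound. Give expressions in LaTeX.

r(k) = 3*(6*k**4 + 73*k**3 + 323*k**2 + 604*k + 390)/(6*k**3 + 37*k**2 + 66*k + 21) after simplifying.
Take A(k)=3*k + 9, B(k)=1, C(k)=k**3 + 37*k**2/6 + 11*k + 7/2.
Key eq: (3*k + 9)·f(k+1) = (1)·f(k) + (k**3 + 37*k**2/6 + 11*k + 7/2).
d = 2 from the (1,0,3) case.
A polynomial solution: f(k) = (2*k**2 + 3*k - 3)/6.
Certificate R = B(k−1)f/C = (2*k**2 + 3*k - 3)/(6*k**3 + 37*k**2 + 66*k + 21) gives s_k = 3**k*(2*k**2 + 3*k - 3)*factorial(k + 2).
s_(k+1) − s_k = 3**k*(6*k**3 + 37*k**2 + 66*k + 21)*factorial(k + 2) = t_k.

Yes. s_k = 3^{k} \left(2 k^{2} + 3 k - 3\right) \left(k + 2\right)!.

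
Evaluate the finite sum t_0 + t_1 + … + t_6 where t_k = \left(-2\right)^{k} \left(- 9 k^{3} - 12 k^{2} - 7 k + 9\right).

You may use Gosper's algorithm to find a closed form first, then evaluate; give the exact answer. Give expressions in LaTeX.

Ratio r(k) = 2*(-9*k**3 - 39*k**2 - 58*k - 19)/(9*k**3 + 12*k**2 + 7*k - 9).
So A=-2 and B=1, with C=k**3 + 4*k**2/3 + 7*k/9 - 1.
Solve (-2)·f(k+1) − (1)·f(k) = k**3 + 4*k**2/3 + 7*k/9 - 1.
Degrees (0,0,3) ⇒ d ≤ 3.
Coefficient equations give f(k) = -(3*k**3 - 2*k**2 - k - 3)/9.
So s_k = (B(k−1)f/C)·t_k = (-(3*k**3 - 2*k**2 - k - 3)/(9*k**3 + 12*k**2 + 7*k - 9))·t_k = (-2)**k*(3*k**3 - 2*k**2 - k - 3).
Verify: (-2)**k*(-9*k**3 - 12*k**2 - 7*k + 9) matches t_k.
Evaluate s at k=7 and k=0: -117888 and -3; difference -117885.

Σ = -117885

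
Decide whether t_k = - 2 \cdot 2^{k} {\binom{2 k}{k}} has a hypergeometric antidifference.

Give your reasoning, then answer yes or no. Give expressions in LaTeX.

No; the degree bound rules out any f.

t_(k+1)/t_k = 4*(2*k + 1)/(k + 1).
Gosper form: A/B · C(k+1)/C(k) with A=8*k + 4, B=k + 1, C=1.
Need (8*k + 4)·f(k+1) − (k)·f(k) = 1.
deg f ≤ -1 (via 1,1,0).
Bound -1 < 0, so the key equation has no polynomial solution.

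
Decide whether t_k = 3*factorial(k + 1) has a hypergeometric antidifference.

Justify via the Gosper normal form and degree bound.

Step 1: r(k) = k + 2.
Gosper form: A/B · C(k+1)/C(k) with A=k + 2, B=1, C=1.
Set up (k + 2)·f(k+1) − (1)·f(k) − (1) = 0.
Bound: deg f ≤ -1.
Negative degree bound (-1): no f exists, t_k not Gosper-summable.

No — negative degree bound, so no certificate f.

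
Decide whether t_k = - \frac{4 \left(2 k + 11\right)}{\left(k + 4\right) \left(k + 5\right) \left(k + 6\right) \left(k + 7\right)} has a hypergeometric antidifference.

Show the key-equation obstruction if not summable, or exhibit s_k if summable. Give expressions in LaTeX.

Yes. s_k = \frac{k \left(- k - 10\right)}{6 \left(k^{2} + 10 k + 24\right)}.

r(k) = (k + 4)*(2*k + 13)/((k + 8)*(2*k + 11)) after simplifying.
So A=k + 4 and B=k + 8, with C=k + 11/2.
Need (k + 4)·f(k+1) − (k + 7)·f(k) = k + 11/2.
deg f ≤ 3 (via 1,1,1).
Coefficient equations give f(k) = k*(k + 5)*(k + 10)/48.
R(k) = B(k−1)·f(k)/C(k) = k*(k + 5)*(k + 7)*(k + 10)/(24*(2*k + 11)); s_k = R·t_k = k*(-k - 10)/(6*(k**2 + 10*k + 24)).
Δs = 4*(-2*k - 11)/(k**4 + 22*k**3 + 179*k**2 + 638*k + 840), as required.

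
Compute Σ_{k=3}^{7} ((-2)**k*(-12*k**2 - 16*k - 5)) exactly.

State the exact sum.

Σ = 65560

Compute t_(k+1)/t_k: get 2*(-12*k**2 - 40*k - 33)/(12*k**2 + 16*k + 5).
So A=-2 and B=1, with C=k**2 + 4*k/3 + 5/12.
Key eq: (-2)·f(k+1) = (1)·f(k) + (k**2 + 4*k/3 + 5/12).
Bound: deg f ≤ 2.
A polynomial solution: f(k) = -(2*k - 1)*(2*k + 1)/12.
Get s_k = R·t_k = (-2)**k*(4*k**2 - 1) with R(k) = B(k−1)f(k)/C(k) = -(2*k - 1)/(6*k + 5).
Δs = (-2)**k*(-12*k**2 - 16*k - 5), as required.
Evaluate s at k=8 and k=3: 65280 and -280; difference 65560.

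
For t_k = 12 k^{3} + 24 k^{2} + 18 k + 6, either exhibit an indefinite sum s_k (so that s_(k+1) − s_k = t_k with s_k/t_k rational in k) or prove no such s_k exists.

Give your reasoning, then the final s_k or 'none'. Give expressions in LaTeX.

The ratio is (2*k**3 + 10*k**2 + 17*k + 10)/(2*k**3 + 4*k**2 + 3*k + 1).
A = 1, B = 1, C = k**3 + 2*k**2 + 3*k/2 + 1/2.
f must satisfy (1)·f(k+1) − (1)·f(k) = k**3 + 2*k**2 + 3*k/2 + 1/2.
Bound: deg f ≤ 4.
Match coefficients ⇒ f(k) = k*(k + 1)*(3*k**2 - k + 1)/12.
So s_k = (B(k−1)f/C)·t_k = (k*(3*k**2 - k + 1)/(6*(2*k**2 + 2*k + 1)))·t_k = 3*k**4 + 2*k**3 + k.
Δs = 12*k**3 + 24*k**2 + 18*k + 6, as required.

s_k = 3 k^{4} + 2 k^{3} + k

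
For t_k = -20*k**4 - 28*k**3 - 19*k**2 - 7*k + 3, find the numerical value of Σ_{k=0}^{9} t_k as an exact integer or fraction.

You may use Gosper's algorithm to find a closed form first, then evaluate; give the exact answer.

Σ = -369060

r(k) = (20*k**4 + 108*k**3 + 223*k**2 + 209*k + 71)/(20*k**4 + 28*k**3 + 19*k**2 + 7*k - 3) after simplifying.
Take A(k)=1, B(k)=1, C(k)=k**4 + 7*k**3/5 + 19*k**2/20 + 7*k/20 - 3/20.
Need (1)·f(k+1) − (1)·f(k) = k**4 + 7*k**3/5 + 19*k**2/20 + 7*k/20 - 3/20.
From deg A=0, deg B=0, deg C=4: d=5.
Solving with deg f ≤ 5: f(k) = k*(4*k**4 - 3*k**3 - k**2 + k - 4)/20.
Then R = B(k−1)f/C = k*(4*k**4 - 3*k**3 - k**2 + k - 4)/(20*k**4 + 28*k**3 + 19*k**2 + 7*k - 3), so s_k = R(k)·t_k = k*(-4*k**4 + 3*k**3 + k**2 - k + 4).
Check: Δs_k = -20*k**4 - 28*k**3 - 19*k**2 - 7*k + 3. ✓
Sum = s_(10) − s_(0); s_(10) = -369060, s_(0) = 0 ⇒ -369060.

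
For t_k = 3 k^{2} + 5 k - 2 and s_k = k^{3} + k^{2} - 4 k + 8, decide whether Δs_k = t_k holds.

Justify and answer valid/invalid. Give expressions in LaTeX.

valid (s_(k+1) − s_k reduces to t_k)

s_(k+1) = k**3 + 4*k**2 + k + 6
s_(k+1) − s_k = 3*k**2 + 5*k - 2
(s_(k+1) − s_k) − t_k = 0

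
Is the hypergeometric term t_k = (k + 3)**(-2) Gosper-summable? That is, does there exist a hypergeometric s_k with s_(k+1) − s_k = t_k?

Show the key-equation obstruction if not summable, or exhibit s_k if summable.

The ratio is (k + 3)**2/(k + 4)**2.
Gosper form: A/B · C(k+1)/C(k) with A=k**2 + 6*k + 9, B=k**2 + 8*k + 16, C=1.
Set up (k**2 + 6*k + 9)·f(k+1) − (k**2 + 6*k + 9)·f(k) − (1) = 0.
Bound: deg f ≤ 0.
Write f(k) = c0. Then LHS − RHS = -1, requiring -1 = 0: contradictory. No certificate.

No — t_k has no hypergeometric antidifference.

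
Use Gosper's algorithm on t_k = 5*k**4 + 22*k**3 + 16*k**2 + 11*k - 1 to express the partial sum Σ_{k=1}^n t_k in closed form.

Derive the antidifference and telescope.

S(n) = n*(n**4 + 8*n**3 + 18*n**2 + 19*n + 7)

Compute t_(k+1)/t_k: get (5*k**4 + 42*k**3 + 112*k**2 + 129*k + 53)/(5*k**4 + 22*k**3 + 16*k**2 + 11*k - 1).
Normal form (A,B,C) = (1, 1, k**4 + 22*k**3/5 + 16*k**2/5 + 11*k/5 - 1/5).
Need (1)·f(k+1) − (1)·f(k) = k**4 + 22*k**3/5 + 16*k**2/5 + 11*k/5 - 1/5.
d = 5 from the (0,0,4) case.
Match coefficients ⇒ f(k) = k*(k**4 + 3*k**3 - 4*k**2 + 3*k - 4)/5.
Then R = B(k−1)f/C = k*(k**4 + 3*k**3 - 4*k**2 + 3*k - 4)/(5*k**4 + 22*k**3 + 16*k**2 + 11*k - 1), so s_k = R(k)·t_k = k*(k**4 + 3*k**3 - 4*k**2 + 3*k - 4).
Δs = 5*k**4 + 22*k**3 + 16*k**2 + 11*k - 1, as required.
Σ_(k=1)^n t_k = s_(n+1) − s_(1) = (n**5 + 8*n**4 + 18*n**3 + 19*n**2 + 7*n - 1) − (-1), i.e. n*(n**4 + 8*n**3 + 18*n**2 + 19*n + 7).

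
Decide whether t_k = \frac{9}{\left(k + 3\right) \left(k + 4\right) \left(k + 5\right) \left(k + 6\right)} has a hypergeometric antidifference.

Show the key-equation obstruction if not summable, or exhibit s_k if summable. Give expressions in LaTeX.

Compute t_(k+1)/t_k: get (k + 3)/(k + 7).
Gosper form: A/B · C(k+1)/C(k) with A=k + 3, B=k + 7, C=1.
Need (k + 3)·f(k+1) − (k + 6)·f(k) = 1.
d = 3 from the (1,1,0) case.
A polynomial solution: f(k) = k*(k**2 + 12*k + 47)/180.
Then R = B(k−1)f/C = k*(k + 6)*(k**2 + 12*k + 47)/180, so s_k = R(k)·t_k = k*(k**2 + 12*k + 47)/(20*(k + 3)*(k + 4)*(k + 5)).
Check: Δs_k = 9/(k**4 + 18*k**3 + 119*k**2 + 342*k + 360). ✓

Yes. s_k = \frac{k \left(k^{2} + 12 k + 47\right)}{20 \left(k + 3\right) \left(k + 4\right) \left(k + 5\right)}.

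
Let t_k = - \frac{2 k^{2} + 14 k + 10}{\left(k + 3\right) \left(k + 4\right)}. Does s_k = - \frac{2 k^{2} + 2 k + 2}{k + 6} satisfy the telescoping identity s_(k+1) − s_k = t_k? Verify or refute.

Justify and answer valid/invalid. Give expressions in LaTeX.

Invalid: residual \frac{12 \left(4 k^{2} + 21 k + 13\right)}{k^{4} + 20 k^{3} + 145 k^{2} + 450 k + 504} ≠ 0.

s_(k+1) = 2*(-k**2 - 3*k - 3)/(k + 7)
s_(k+1) − s_k = 2*(-k**2 - 13*k - 11)/(k**2 + 13*k + 42)
(s_(k+1) − s_k) − t_k = 12*(4*k**2 + 21*k + 13)/(k**4 + 20*k**3 + 145*k**2 + 450*k + 504)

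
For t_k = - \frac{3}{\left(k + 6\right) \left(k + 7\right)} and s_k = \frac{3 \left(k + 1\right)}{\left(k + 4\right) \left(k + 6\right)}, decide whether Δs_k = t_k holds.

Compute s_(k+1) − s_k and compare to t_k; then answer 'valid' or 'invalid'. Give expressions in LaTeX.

Invalid: residual \frac{9 \left(2 k + 11\right)}{k^{4} + 22 k^{3} + 179 k^{2} + 638 k + 840} ≠ 0.

s_(k+1) = 3*(k + 2)/((k + 5)*(k + 7))
s_(k+1) − s_k = 3*(-k**2 - 3*k + 13)/(k**4 + 22*k**3 + 179*k**2 + 638*k + 840)
(s_(k+1) − s_k) − t_k = 9*(2*k + 11)/(k**4 + 22*k**3 + 179*k**2 + 638*k + 840)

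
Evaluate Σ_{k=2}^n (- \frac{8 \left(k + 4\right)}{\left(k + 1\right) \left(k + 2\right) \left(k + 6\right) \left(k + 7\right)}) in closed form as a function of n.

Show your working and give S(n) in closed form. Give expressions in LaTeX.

S(n) = \frac{- n^{2} - 9 n + 10}{6 \left(n^{2} + 9 n + 14\right)}

Compute t_(k+1)/t_k: get (k + 1)*(k + 5)*(k + 6)/((k + 3)*(k + 4)*(k + 8)).
So A=k + 1 and B=k + 8, with C=k**4 + 16*k**3 + 95*k**2 + 248*k + 240.
Set up (k + 1)·f(k+1) − (k + 7)·f(k) − (k**4 + 16*k**3 + 95*k**2 + 248*k + 240) = 0.
deg f ≤ 6 (via 1,1,4).
A polynomial solution: f(k) = k*(k + 2)*(k + 3)*(k + 4)*(k + 5)*(k + 7)/12.
Then R = B(k−1)f/C = k*(k + 2)*(k + 7)**2/(12*(k + 4)), so s_k = R(k)·t_k = 2*k*(-k - 7)/(3*(k**2 + 7*k + 6)).
Δs = 8*(-k - 4)/(k**4 + 16*k**3 + 83*k**2 + 152*k + 84), as required.
s_(n+1) = 2*(-n**2 - 9*n - 8)/(3*(n**2 + 9*n + 14)) and s_(2) = -1/2, so S(n) = (-n**2 - 9*n + 10)/(6*(n**2 + 9*n + 14)).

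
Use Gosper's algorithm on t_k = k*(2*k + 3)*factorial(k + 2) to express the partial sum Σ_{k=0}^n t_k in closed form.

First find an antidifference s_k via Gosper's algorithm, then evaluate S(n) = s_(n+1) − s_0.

S(n) = 2*n*factorial(n + 3) - factorial(n + 3) + 6

r(k) = (k + 1)*(k + 3)*(2*k + 5)/(k*(2*k + 3)) after simplifying.
Normal form (A,B,C) = (k + 3, 1, k**2 + 3*k/2).
f must satisfy (k + 3)·f(k+1) − (1)·f(k) = k**2 + 3*k/2.
Degrees (1,0,2) ⇒ d ≤ 1.
Solving with deg f ≤ 1: f(k) = (2*k - 3)/2.
Then R = B(k−1)f/C = (2*k - 3)/(k*(2*k + 3)), so s_k = R(k)·t_k = (2*k - 3)*factorial(k + 2).
s_(k+1) − s_k = k*(2*k + 3)*factorial(k + 2) = t_k.
Telescope: S(n) = s_(n+1) − s_(0) = (2*n - 1)*factorial(n + 3) − (-6) = 2*n*factorial(n + 3) - factorial(n + 3) + 6.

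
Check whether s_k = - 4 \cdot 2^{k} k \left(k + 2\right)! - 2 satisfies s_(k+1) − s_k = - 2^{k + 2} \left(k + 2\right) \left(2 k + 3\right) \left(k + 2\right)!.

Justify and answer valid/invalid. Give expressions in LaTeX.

s_(k+1) = -4*2**(k + 1)*(k + 1)*factorial(k + 3) - 2
s_(k+1) − s_k = -2**(k + 2)*(k + 2)*(2*k + 3)*factorial(k + 2)
(s_(k+1) − s_k) − t_k = 0

Valid — Δs_k = t_k.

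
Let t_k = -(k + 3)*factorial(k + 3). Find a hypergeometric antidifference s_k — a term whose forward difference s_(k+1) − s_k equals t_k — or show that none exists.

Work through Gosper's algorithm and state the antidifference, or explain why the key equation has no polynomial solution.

s_k = -factorial(k + 3)

The ratio is (k + 4)**2/(k + 3).
So A=k + 4 and B=1, with C=k + 3.
Solve (k + 4)·f(k+1) − (1)·f(k) = k + 3.
Degrees (1,0,1) ⇒ d ≤ 0.
A polynomial solution: f(k) = 1.
Then R = B(k−1)f/C = 1/(k + 3), so s_k = R(k)·t_k = -factorial(k + 3).
s_(k+1) − s_k = -(k + 3)*factorial(k + 3) = t_k.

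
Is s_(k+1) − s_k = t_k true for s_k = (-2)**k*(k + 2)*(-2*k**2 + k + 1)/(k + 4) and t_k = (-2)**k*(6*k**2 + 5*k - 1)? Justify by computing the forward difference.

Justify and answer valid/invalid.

Invalid: residual (-2)**(k + 1)*(6*k**3 + 31*k**2 + 18*k - 5)/(k**2 + 9*k + 20) ≠ 0.

s_(k+1) = 2*(-2)**k*k*(2*k**2 + 9*k + 9)/(k + 5)
s_(k+1) − s_k = (-2)**k*(6*k**4 + 47*k**3 + 102*k**2 + 55*k - 10)/(k**2 + 9*k + 20)
(s_(k+1) − s_k) − t_k = (-2)**(k + 1)*(6*k**3 + 31*k**2 + 18*k - 5)/(k**2 + 9*k + 20)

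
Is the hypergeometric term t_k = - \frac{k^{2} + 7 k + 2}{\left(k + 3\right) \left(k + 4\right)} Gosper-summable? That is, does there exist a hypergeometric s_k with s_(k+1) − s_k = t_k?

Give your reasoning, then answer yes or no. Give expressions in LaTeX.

Yes. s_k = \frac{k \left(1 - 3 k\right)}{3 \left(k + 3\right)}.

Step 1: r(k) = (k + 3)*(7*k + (k + 1)**2 + 9)/((k + 5)*(k**2 + 7*k + 2)).
So A=k + 3 and B=k + 5, with C=k**2 + 7*k + 2.
Need (k + 3)·f(k+1) − (k + 4)·f(k) = k**2 + 7*k + 2.
Degrees (1,1,2) ⇒ d ≤ 2.
Match coefficients ⇒ f(k) = k*(3*k - 1)/3.
Get s_k = R·t_k = k*(1 - 3*k)/(3*(k + 3)) with R(k) = B(k−1)f(k)/C(k) = k*(k + 4)*(3*k - 1)/(3*(k**2 + 7*k + 2)).
Verify: (-k**2 - 7*k - 2)/(k**2 + 7*k + 12) matches t_k.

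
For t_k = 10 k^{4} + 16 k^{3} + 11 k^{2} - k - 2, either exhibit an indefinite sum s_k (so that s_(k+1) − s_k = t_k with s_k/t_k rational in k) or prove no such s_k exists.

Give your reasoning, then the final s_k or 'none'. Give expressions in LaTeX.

r(k) = (10*k**4 + 56*k**3 + 119*k**2 + 109*k + 34)/(10*k**4 + 16*k**3 + 11*k**2 - k - 2) after simplifying.
Gosper form: A/B · C(k+1)/C(k) with A=1, B=1, C=k**4 + 8*k**3/5 + 11*k**2/10 - k/10 - 1/5.
Key eq: (1)·f(k+1) = (1)·f(k) + (k**4 + 8*k**3/5 + 11*k**2/10 - k/10 - 1/5).
d = 5 from the (0,0,4) case.
Solve for f: f(k) = k**2*(2*k**3 - k**2 - k - 2)/10 (degree 5 ≤ 5).
R(k) = B(k−1)·f(k)/C(k) = k**2*(2*k**3 - k**2 - k - 2)/(10*k**4 + 16*k**3 + 11*k**2 - k - 2); s_k = R·t_k = k**2*(2*k**3 - k**2 - k - 2).
Δs = 10*k**4 + 16*k**3 + 11*k**2 - k - 2, as required.

s_k = k^{2} \left(2 k^{3} - k^{2} - k - 2\right)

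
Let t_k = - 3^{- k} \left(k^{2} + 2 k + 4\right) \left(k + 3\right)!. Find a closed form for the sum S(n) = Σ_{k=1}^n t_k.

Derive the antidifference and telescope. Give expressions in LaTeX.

Step 1: r(k) = (k + 4)*(2*k + (k + 1)**2 + 6)/(3*(k**2 + 2*k + 4)).
Normal form (A,B,C) = (k/3 + 4/3, 1, k**2 + 2*k + 4).
f must satisfy (k/3 + 4/3)·f(k+1) − (1)·f(k) = k**2 + 2*k + 4.
From deg A=1, deg B=0, deg C=2: d=1.
Match coefficients ⇒ f(k) = 3*k.
So s_k = (B(k−1)f/C)·t_k = (3*k/(k**2 + 2*k + 4))·t_k = -3**(1 - k)*k*factorial(k + 3).
s_(k+1) − s_k = -(k**2 + 2*k + 4)*factorial(k + 3)/3**k = t_k.
s_(n+1) = -(n + 1)*factorial(n + 4)/3**n and s_(1) = -24, so S(n) = 24 - n*factorial(n + 4)/3**n - factorial(n + 4)/3**n.

S(n) = 24 - 3^{- n} n \left(n + 4\right)! - 3^{- n} \left(n + 4\right)!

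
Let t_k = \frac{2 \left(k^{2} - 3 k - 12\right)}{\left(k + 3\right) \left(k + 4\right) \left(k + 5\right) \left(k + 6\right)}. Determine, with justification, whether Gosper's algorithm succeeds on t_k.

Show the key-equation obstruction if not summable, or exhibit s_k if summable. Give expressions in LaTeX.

Step 1: r(k) = (k + 3)*(3*k - (k + 1)**2 + 15)/((k + 7)*(-k**2 + 3*k + 12)).
So A=k + 3 and B=k + 7, with C=k**2 - 3*k - 12.
Solve (k + 3)·f(k+1) − (k + 6)·f(k) = k**2 - 3*k - 12.
Degrees (1,1,2) ⇒ d ≤ 3.
Solving with deg f ≤ 3: f(k) = -k*(k**2 + 72*k + 167)/60.
Certificate R = B(k−1)f/C = -k*(k + 6)*(k**2 + 72*k + 167)/(60*(k**2 - 3*k - 12)) gives s_k = k*(-k**2 - 72*k - 167)/(30*(k + 3)*(k + 4)*(k + 5)).
Check: Δs_k = 2*(k**2 - 3*k - 12)/(k**4 + 18*k**3 + 119*k**2 + 342*k + 360). ✓

Yes. s_k = \frac{k \left(- k^{2} - 72 k - 167\right)}{30 \left(k + 3\right) \left(k + 4\right) \left(k + 5\right)}.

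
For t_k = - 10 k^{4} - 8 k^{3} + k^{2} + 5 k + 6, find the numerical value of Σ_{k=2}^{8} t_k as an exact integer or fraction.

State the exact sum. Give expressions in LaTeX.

Σ = -97650

Ratio r(k) = (10*k**4 + 48*k**3 + 83*k**2 + 57*k + 6)/(10*k**4 + 8*k**3 - k**2 - 5*k - 6).
Normal form (A,B,C) = (1, 1, k**4 + 4*k**3/5 - k**2/10 - k/2 - 3/5).
Set up (1)·f(k+1) − (1)·f(k) − (k**4 + 4*k**3/5 - k**2/10 - k/2 - 3/5) = 0.
deg f ≤ 5 (via 0,0,4).
Match coefficients ⇒ f(k) = k*(k - 2)*(k + 1)*(2*k**2 - k + 2)/10.
R(k) = B(k−1)·f(k)/C(k) = k*(k - 2)*(2*k**2 - k + 2)/(10*k**3 - 2*k**2 + k - 6); s_k = R·t_k = k*(-2*k**4 + 3*k**3 + k**2 + 4).
Δs = -10*k**4 - 8*k**3 + k**2 + 5*k + 6, as required.
Σ_(k=2)^(8) t_k = s_(9) − s_(2) = -97650 − (0) = -97650.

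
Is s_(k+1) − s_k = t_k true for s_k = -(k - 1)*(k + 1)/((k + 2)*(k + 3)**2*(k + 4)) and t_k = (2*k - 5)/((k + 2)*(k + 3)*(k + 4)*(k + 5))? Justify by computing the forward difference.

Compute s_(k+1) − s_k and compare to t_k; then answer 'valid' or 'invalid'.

Invalid: residual 2*(-3*k**2 - 5*k + 20)/(k**6 + 21*k**5 + 181*k**4 + 819*k**3 + 2050*k**2 + 2688*k + 1440) ≠ 0.

s_(k+1) = -k*(k + 2)/((k + 3)*(k + 4)**2*(k + 5))
s_(k+1) − s_k = (-k*(k + 2)**2*(k + 3) + (k - 1)*(k + 1)*(k + 4)*(k + 5))/((k + 2)*(k + 3)**2*(k + 4)**2*(k + 5))
(s_(k+1) − s_k) − t_k = 2*(-3*k**2 - 5*k + 20)/(k**6 + 21*k**5 + 181*k**4 + 819*k**3 + 2050*k**2 + 2688*k + 1440)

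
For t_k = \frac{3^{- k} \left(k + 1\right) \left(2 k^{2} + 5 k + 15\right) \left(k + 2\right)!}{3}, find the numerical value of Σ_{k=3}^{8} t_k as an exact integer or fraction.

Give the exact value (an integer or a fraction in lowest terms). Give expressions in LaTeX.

Σ = 31528400/81

The ratio is (k + 2)*(k + 3)*(5*k + 2*(k + 1)**2 + 20)/(3*(k + 1)*(2*k**2 + 5*k + 15)).
Factor: A=k/3 + 1; B=1; C=k**3 + 7*k**2/2 + 10*k + 15/2.
Solve (k/3 + 1)·f(k+1) − (1)·f(k) = k**3 + 7*k**2/2 + 10*k + 15/2.
d = 2 from the (1,0,3) case.
Solving with deg f ≤ 2: f(k) = 3*(2*k**2 + 3*k + 3)/2.
Then R = B(k−1)f/C = 3*(2*k**2 + 3*k + 3)/((k + 1)*(2*k**2 + 5*k + 15)), so s_k = R(k)·t_k = (2*k**2 + 3*k + 3)*factorial(k + 2)/3**k.
Verify: (k + 1)*(2*k**2 + 5*k + 15)*factorial(k + 2)/(3*3**k) matches t_k.
Σ_(k=3)^(8) t_k = s_(9) − s_(3) = 31539200/81 − (400/3) = 31528400/81.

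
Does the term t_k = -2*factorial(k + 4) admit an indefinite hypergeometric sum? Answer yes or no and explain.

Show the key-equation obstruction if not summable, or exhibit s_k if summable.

No — key equation has no polynomial f.

t_(k+1)/t_k = k + 5.
A = k + 5, B = 1, C = 1.
f must satisfy (k + 5)·f(k+1) − (1)·f(k) = 1.
d = -1 from the (1,0,0) case.
Negative degree bound (-1): no f exists, t_k not Gosper-summable.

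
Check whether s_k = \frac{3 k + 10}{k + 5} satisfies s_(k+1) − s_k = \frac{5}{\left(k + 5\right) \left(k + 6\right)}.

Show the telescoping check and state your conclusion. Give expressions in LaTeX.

Valid — Δs_k = t_k.

s_(k+1) = (3*k + 13)/(k + 6)
s_(k+1) − s_k = 5/(k**2 + 11*k + 30)
(s_(k+1) − s_k) − t_k = 0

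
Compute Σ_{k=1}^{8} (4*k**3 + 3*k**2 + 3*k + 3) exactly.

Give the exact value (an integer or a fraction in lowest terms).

Step 1: r(k) = (4*k**3 + 15*k**2 + 21*k + 13)/(4*k**3 + 3*k**2 + 3*k + 3).
Gosper form: A/B · C(k+1)/C(k) with A=1, B=1, C=k**3 + 3*k**2/4 + 3*k/4 + 3/4.
Set up (1)·f(k+1) − (1)·f(k) − (k**3 + 3*k**2/4 + 3*k/4 + 3/4) = 0.
d = 4 from the (0,0,3) case.
A polynomial solution: f(k) = k*(k**3 - k**2 + k + 2)/4.
Then R = B(k−1)f/C = k*(k**3 - k**2 + k + 2)/(4*k**3 + 3*k**2 + 3*k + 3), so s_k = R(k)·t_k = k*(k**3 - k**2 + k + 2).
Verify: 4*k**3 + 3*k**2 + 3*k + 3 matches t_k.
Σ_(k=1)^(8) t_k = s_(9) − s_(1) = 5931 − (3) = 5928.

Σ = 5928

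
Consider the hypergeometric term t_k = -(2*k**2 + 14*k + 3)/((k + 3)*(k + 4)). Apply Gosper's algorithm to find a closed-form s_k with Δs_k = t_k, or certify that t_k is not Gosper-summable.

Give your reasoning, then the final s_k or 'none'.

s_k = k*(1 - 2*k)/(k + 3)

t_(k+1)/t_k = (k + 3)*(14*k + 2*(k + 1)**2 + 17)/((k + 5)*(2*k**2 + 14*k + 3)).
Normal form (A,B,C) = (k + 3, k + 5, k**2 + 7*k + 3/2).
Need (k + 3)·f(k+1) − (k + 4)·f(k) = k**2 + 7*k + 3/2.
d = 2 from the (1,1,2) case.
Match coefficients ⇒ f(k) = k*(2*k - 1)/2.
R(k) = B(k−1)·f(k)/C(k) = k*(k + 4)*(2*k - 1)/(2*k**2 + 14*k + 3); s_k = R·t_k = k*(1 - 2*k)/(k + 3).
Check: Δs_k = (-2*k**2 - 14*k - 3)/(k**2 + 7*k + 12). ✓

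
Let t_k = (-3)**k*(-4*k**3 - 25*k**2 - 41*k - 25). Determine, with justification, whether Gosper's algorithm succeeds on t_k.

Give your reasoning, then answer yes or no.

Yes. s_k = (-3)**k*(k**3 + 4*k**2 + 2*k + 1).

Step 1: r(k) = 3*(-4*k**3 - 37*k**2 - 103*k - 95)/(4*k**3 + 25*k**2 + 41*k + 25).
Normal form (A,B,C) = (-3, 1, k**3 + 25*k**2/4 + 41*k/4 + 25/4).
Solve (-3)·f(k+1) − (1)·f(k) = k**3 + 25*k**2/4 + 41*k/4 + 25/4.
d = 3 from the (0,0,3) case.
Coefficient equations give f(k) = -(k**3 + 4*k**2 + 2*k + 1)/4.
R(k) = B(k−1)·f(k)/C(k) = -(k**3 + 4*k**2 + 2*k + 1)/(4*k**3 + 25*k**2 + 41*k + 25); s_k = R·t_k = (-3)**k*(k**3 + 4*k**2 + 2*k + 1).
Δs = (-3)**k*(-4*k**3 - 25*k**2 - 41*k - 25), as required.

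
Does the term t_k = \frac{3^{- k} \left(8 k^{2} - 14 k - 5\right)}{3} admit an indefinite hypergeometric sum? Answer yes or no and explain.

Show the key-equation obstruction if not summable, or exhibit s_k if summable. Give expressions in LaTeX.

Compute t_(k+1)/t_k: get (8*k**2 + 2*k - 11)/(3*(8*k**2 - 14*k - 5)).
Gosper form: A/B · C(k+1)/C(k) with A=1/3, B=1, C=k**2 - 7*k/4 - 5/8.
Set up (1/3)·f(k+1) − (1)·f(k) − (k**2 - 7*k/4 - 5/8) = 0.
Bound: deg f ≤ 2.
Solving with deg f ≤ 2: f(k) = -3*(4*k**2 - 3*k - 2)/8.
So s_k = (B(k−1)f/C)·t_k = (-3*(4*k**2 - 3*k - 2)/(8*k**2 - 14*k - 5))·t_k = (-4*k**2 + 3*k + 2)/3**k.
Δs = (8*k**2 - 14*k - 5)/(3*3**k), as required.

Yes. s_k = 3^{- k} \left(- 4 k^{2} + 3 k + 2\right).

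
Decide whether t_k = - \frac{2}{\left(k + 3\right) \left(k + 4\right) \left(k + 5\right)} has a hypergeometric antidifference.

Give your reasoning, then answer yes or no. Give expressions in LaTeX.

t_(k+1)/t_k = (k + 3)/(k + 6).
A = k + 3, B = k + 6, C = 1.
f must satisfy (k + 3)·f(k+1) − (k + 5)·f(k) = 1.
Bound: deg f ≤ 2.
Coefficient equations give f(k) = k*(k + 7)/24.
Certificate R = B(k−1)f/C = k*(k + 5)*(k + 7)/24 gives s_k = k*(-k - 7)/(12*(k + 3)*(k + 4)).
Verify: -2/(k**3 + 12*k**2 + 47*k + 60) matches t_k.

Yes. s_k = \frac{k \left(- k - 7\right)}{12 \left(k + 3\right) \left(k + 4\right)}.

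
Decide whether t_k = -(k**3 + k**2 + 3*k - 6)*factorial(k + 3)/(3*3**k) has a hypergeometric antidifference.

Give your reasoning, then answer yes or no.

Yes. s_k = (-k**2 + 2*k + 2)*factorial(k + 3)/3**k.

Compute t_(k+1)/t_k: get (k + 4)*(3*k + (k + 1)**3 + (k + 1)**2 - 3)/(3*(k**3 + k**2 + 3*k - 6)).
A = k/3 + 4/3, B = 1, C = k**3 + k**2 + 3*k - 6.
Set up (k/3 + 4/3)·f(k+1) − (1)·f(k) − (k**3 + k**2 + 3*k - 6) = 0.
Degrees (1,0,3) ⇒ d ≤ 2.
Match coefficients ⇒ f(k) = 3*(k**2 - 2*k - 2).
Certificate R = B(k−1)f/C = 3*(k**2 - 2*k - 2)/(k**3 + k**2 + 3*k - 6) gives s_k = (-k**2 + 2*k + 2)*factorial(k + 3)/3**k.
Check: Δs_k = -(k**3 + k**2 + 3*k - 6)*factorial(k + 3)/(3*3**k). ✓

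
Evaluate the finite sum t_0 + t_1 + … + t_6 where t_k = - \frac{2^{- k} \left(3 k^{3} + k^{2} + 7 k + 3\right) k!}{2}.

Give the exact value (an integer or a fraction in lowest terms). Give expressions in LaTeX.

Σ = -41281/8

r(k) = (k + 1)*(7*k + 3*(k + 1)**3 + (k + 1)**2 + 10)/(2*(3*k**3 + k**2 + 7*k + 3)) after simplifying.
A = k/2 + 1/2, B = 1, C = k**3 + k**2/3 + 7*k/3 + 1.
Key eq: (k/2 + 1/2)·f(k+1) = (1)·f(k) + (k**3 + k**2/3 + 7*k/3 + 1).
Bound: deg f ≤ 2.
Solving with deg f ≤ 2: f(k) = 2*(3*k**2 - 2*k - 2)/3.
Then R = B(k−1)f/C = 2*(3*k**2 - 2*k - 2)/(3*k**3 + k**2 + 7*k + 3), so s_k = R(k)·t_k = (-3*k**2 + 2*k + 2)*factorial(k)/2**k.
Verify: -(3*k**3 + k**2 + 7*k + 3)*factorial(k)/(2*2**k) matches t_k.
Σ_(k=0)^(6) t_k = s_(7) − s_(0) = -41265/8 − (2) = -41281/8.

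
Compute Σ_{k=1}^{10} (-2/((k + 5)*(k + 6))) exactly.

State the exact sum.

Σ = -5/24

Step 1: r(k) = (k + 5)/(k + 7).
So A=k + 5 and B=k + 7, with C=1.
Set up (k + 5)·f(k+1) − (k + 6)·f(k) − (1) = 0.
d = 1 from the (1,1,0) case.
Solve for f: f(k) = k/5 (degree 1 ≤ 1).
Certificate R = B(k−1)f/C = k*(k + 6)/5 gives s_k = -2*k/(5*k + 25).
Δs = -2/(k**2 + 11*k + 30), as required.
Σ_(k=1)^(10) t_k = s_(11) − s_(1) = -11/40 − (-1/15) = -5/24.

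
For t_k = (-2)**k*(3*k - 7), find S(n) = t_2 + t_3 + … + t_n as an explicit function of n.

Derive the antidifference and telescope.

S(n) = 2*(-2)**n*n - 4*(-2)**n - 4

Ratio r(k) = 2*(4 - 3*k)/(3*k - 7).
Gosper form: A/B · C(k+1)/C(k) with A=-2, B=1, C=k - 7/3.
f must satisfy (-2)·f(k+1) − (1)·f(k) = k - 7/3.
d = 1 from the (0,0,1) case.
Solving with deg f ≤ 1: f(k) = -(k - 3)/3.
R(k) = B(k−1)·f(k)/C(k) = -(k - 3)/(3*k - 7); s_k = R·t_k = (-2)**k*(3 - k).
Verify: (-2)**k*(3*k - 7) matches t_k.
Evaluate: s_(n+1) = (-2)**(n + 1)*(2 - n); subtract s_(2) = 4 ⇒ S(n) = 2*(-2)**n*n - 4*(-2)**n - 4.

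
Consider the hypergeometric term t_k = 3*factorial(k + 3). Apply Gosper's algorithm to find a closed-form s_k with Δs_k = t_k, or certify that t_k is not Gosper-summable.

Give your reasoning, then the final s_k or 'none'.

The ratio is k + 4.
Factor: A=k + 4; B=1; C=1.
Set up (k + 4)·f(k+1) − (1)·f(k) − (1) = 0.
Degrees (1,0,0) ⇒ d ≤ -1.
Bound -1 < 0, so the key equation has no polynomial solution.

none (Gosper's algorithm certifies no s_k)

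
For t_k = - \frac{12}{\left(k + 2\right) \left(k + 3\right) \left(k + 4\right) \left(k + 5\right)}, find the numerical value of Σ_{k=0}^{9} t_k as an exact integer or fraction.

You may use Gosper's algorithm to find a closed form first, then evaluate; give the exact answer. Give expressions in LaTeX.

t_(k+1)/t_k = (k + 2)/(k + 6).
A = k + 2, B = k + 6, C = 1.
Key eq: (k + 2)·f(k+1) = (k + 5)·f(k) + (1).
deg f ≤ 3 (via 1,1,0).
A polynomial solution: f(k) = k*(k**2 + 9*k + 26)/72.
Certificate R = B(k−1)f/C = k*(k + 5)*(k**2 + 9*k + 26)/72 gives s_k = k*(-k**2 - 9*k - 26)/(6*(k + 2)*(k + 3)*(k + 4)).
Δs = -12/(k**4 + 14*k**3 + 71*k**2 + 154*k + 120), as required.
Evaluate s at k=10 and k=0: -15/91 and 0; difference -15/91.

Σ = -15/91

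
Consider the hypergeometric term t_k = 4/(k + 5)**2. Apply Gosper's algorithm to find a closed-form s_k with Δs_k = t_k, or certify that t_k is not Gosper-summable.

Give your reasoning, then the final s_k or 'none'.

not Gosper-summable; s_k does not exist

Ratio r(k) = (k + 5)**2/(k + 6)**2.
A = k**2 + 10*k + 25, B = k**2 + 12*k + 36, C = 1.
f must satisfy (k**2 + 10*k + 25)·f(k+1) − (k**2 + 10*k + 25)·f(k) = 1.
d = 0 from the (2,2,0) case.
Write f(k) = c0. Then LHS − RHS = -1, requiring -1 = 0: contradictory. No certificate.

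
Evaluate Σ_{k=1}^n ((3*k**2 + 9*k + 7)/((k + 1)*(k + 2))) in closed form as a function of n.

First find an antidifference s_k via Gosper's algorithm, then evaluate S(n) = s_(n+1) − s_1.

S(n) = n*(6*n + 13)/(2*(n + 2))

Ratio r(k) = (k + 1)*(9*k + 3*(k + 1)**2 + 16)/((k + 3)*(3*k**2 + 9*k + 7)).
A = k + 1, B = k + 3, C = k**2 + 3*k + 7/3.
Key eq: (k + 1)·f(k+1) = (k + 2)·f(k) + (k**2 + 3*k + 7/3).
deg f ≤ 2 (via 1,1,2).
Solve for f: f(k) = k*(3*k + 4)/3 (degree 2 ≤ 2).
Certificate R = B(k−1)f/C = k*(k + 2)*(3*k + 4)/(3*k**2 + 9*k + 7) gives s_k = k*(3*k + 4)/(k + 1).
Verify: (3*k**2 + 9*k + 7)/(k**2 + 3*k + 2) matches t_k.
Telescope: S(n) = s_(n+1) − s_(1) = (3*n**2 + 10*n + 7)/(n + 2) − (7/2) = n*(6*n + 13)/(2*(n + 2)).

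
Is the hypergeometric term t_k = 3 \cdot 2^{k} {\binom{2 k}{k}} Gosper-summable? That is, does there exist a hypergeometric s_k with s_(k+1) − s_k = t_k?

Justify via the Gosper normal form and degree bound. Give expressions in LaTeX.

Step 1: r(k) = 4*(2*k + 1)/(k + 1).
Normal form (A,B,C) = (8*k + 4, k + 1, 1).
Solve (8*k + 4)·f(k+1) − (k)·f(k) = 1.
deg f ≤ -1 (via 1,1,0).
Negative degree bound (-1): no f exists, t_k not Gosper-summable.

No — key equation has no polynomial f.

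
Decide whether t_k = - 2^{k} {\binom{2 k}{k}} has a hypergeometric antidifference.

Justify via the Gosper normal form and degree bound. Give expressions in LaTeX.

Step 1: r(k) = 4*(2*k + 1)/(k + 1).
So A=8*k + 4 and B=k + 1, with C=1.
Solve (8*k + 4)·f(k+1) − (k)·f(k) = 1.
Bound: deg f ≤ -1.
Negative degree bound (-1): no f exists, t_k not Gosper-summable.

No — key equation has no polynomial f.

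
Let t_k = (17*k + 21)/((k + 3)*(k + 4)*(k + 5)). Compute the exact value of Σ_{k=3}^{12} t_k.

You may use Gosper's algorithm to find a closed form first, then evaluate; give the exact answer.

The ratio is (k + 3)*(17*k + 38)/((k + 6)*(17*k + 21)).
Normal form (A,B,C) = (k + 3, k + 6, k + 21/17).
f must satisfy (k + 3)·f(k+1) − (k + 5)·f(k) = k + 21/17.
From deg A=1, deg B=1, deg C=1: d=2.
A polynomial solution: f(k) = k*(3*k + 4)/17.
Get s_k = R·t_k = k*(3*k + 4)/((k + 3)*(k + 4)) with R(k) = B(k−1)f(k)/C(k) = k*(k + 5)*(3*k + 4)/(17*k + 21).
Δs = (17*k + 21)/(k**3 + 12*k**2 + 47*k + 60), as required.
Evaluate s at k=13 and k=3: 559/272 and 13/14; difference 2145/1904.

Σ = 2145/1904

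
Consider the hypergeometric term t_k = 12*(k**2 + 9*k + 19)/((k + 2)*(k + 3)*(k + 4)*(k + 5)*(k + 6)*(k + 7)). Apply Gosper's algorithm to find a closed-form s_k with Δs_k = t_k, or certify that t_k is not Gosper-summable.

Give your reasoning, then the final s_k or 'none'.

Ratio r(k) = (k + 2)*(9*k + (k + 1)**2 + 28)/((k + 8)*(k**2 + 9*k + 19)).
Normal form (A,B,C) = (k + 2, k + 8, k**2 + 9*k + 19).
Need (k + 2)·f(k+1) − (k + 7)·f(k) = k**2 + 9*k + 19.
d = 5 from the (1,1,2) case.
Match coefficients ⇒ f(k) = k*(k + 3)*(k + 5)*(k**2 + 12*k + 44)/144.
Get s_k = R·t_k = k*(k**2 + 12*k + 44)/(12*(k**3 + 12*k**2 + 44*k + 48)) with R(k) = B(k−1)f(k)/C(k) = k*(k + 3)*(k + 5)*(k + 7)*(k**2 + 12*k + 44)/(144*(k**2 + 9*k + 19)).
Δs = 12*(k**2 + 9*k + 19)/(k**6 + 27*k**5 + 295*k**4 + 1665*k**3 + 5104*k**2 + 8028*k + 5040), as required.

s_k = k*(k**2 + 12*k + 44)/(12*(k**3 + 12*k**2 + 44*k + 48))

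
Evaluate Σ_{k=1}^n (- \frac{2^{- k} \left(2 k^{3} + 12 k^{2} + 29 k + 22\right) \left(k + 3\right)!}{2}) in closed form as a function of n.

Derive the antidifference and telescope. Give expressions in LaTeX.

Step 1: r(k) = (2*k**4 + 26*k**3 + 131*k**2 + 301*k + 260)/(2*(2*k**3 + 12*k**2 + 29*k + 22)).
Gosper form: A/B · C(k+1)/C(k) with A=k/2 + 2, B=1, C=k**3 + 6*k**2 + 29*k/2 + 11.
Set up (k/2 + 2)·f(k+1) − (1)·f(k) − (k**3 + 6*k**2 + 29*k/2 + 11) = 0.
Bound: deg f ≤ 2.
A polynomial solution: f(k) = 2*k**2 + 4*k - 1.
R(k) = B(k−1)·f(k)/C(k) = 2*(2*k**2 + 4*k - 1)/(2*k**3 + 12*k**2 + 29*k + 22); s_k = R·t_k = -(2*k**2 + 4*k - 1)*factorial(k + 3)/2**k.
Verify: -(2*k**3 + 12*k**2 + 29*k + 22)*factorial(k + 3)/(2*2**k) matches t_k.
Σ_(k=1)^n t_k = s_(n+1) − s_(1) = (-2**(-n - 1)*(2*n**2 + 8*n + 5)*factorial(n + 4)) − (-60), i.e. 60 - n**2*factorial(n + 4)/2**n - 4*n*factorial(n + 4)/2**n - 5*factorial(n + 4)/(2*2**n).

S(n) = 60 - 2^{- n} n^{2} \left(n + 4\right)! - 4 \cdot 2^{- n} n \left(n + 4\right)! - \frac{5 \cdot 2^{- n} \left(n + 4\right)!}{2}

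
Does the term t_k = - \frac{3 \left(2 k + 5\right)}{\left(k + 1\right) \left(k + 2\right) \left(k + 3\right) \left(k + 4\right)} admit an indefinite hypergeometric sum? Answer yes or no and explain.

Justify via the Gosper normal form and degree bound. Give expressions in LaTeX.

Yes. s_k = \frac{k \left(- k - 4\right)}{k^{2} + 4 k + 3}.

Compute t_(k+1)/t_k: get (k + 1)*(2*k + 7)/((k + 5)*(2*k + 5)).
Normal form (A,B,C) = (k + 1, k + 5, k + 5/2).
Need (k + 1)·f(k+1) − (k + 4)·f(k) = k + 5/2.
Degrees (1,1,1) ⇒ d ≤ 3.
Coefficient equations give f(k) = k*(k + 2)*(k + 4)/6.
Get s_k = R·t_k = k*(-k - 4)/(k**2 + 4*k + 3) with R(k) = B(k−1)f(k)/C(k) = k*(k + 2)*(k + 4)**2/(3*(2*k + 5)).
Check: Δs_k = 3*(-2*k - 5)/(k**4 + 10*k**3 + 35*k**2 + 50*k + 24). ✓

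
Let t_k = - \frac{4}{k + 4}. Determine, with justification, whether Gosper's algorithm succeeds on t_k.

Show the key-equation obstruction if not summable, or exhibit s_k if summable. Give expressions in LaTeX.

Step 1: r(k) = (k + 4)/(k + 5).
Gosper form: A/B · C(k+1)/C(k) with A=k + 4, B=k + 5, C=1.
Key eq: (k + 4)·f(k+1) = (k + 4)·f(k) + (1).
d = 0 from the (1,1,0) case.
Write f(k) = c0. Then LHS − RHS = -1, requiring -1 = 0: contradictory. No certificate.

No. Not Gosper-summable.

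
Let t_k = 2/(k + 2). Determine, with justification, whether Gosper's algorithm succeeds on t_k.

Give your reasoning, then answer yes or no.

The ratio is (k + 2)/(k + 3).
So A=k + 2 and B=k + 3, with C=1.
Set up (k + 2)·f(k+1) − (k + 2)·f(k) − (1) = 0.
Degrees (1,1,0) ⇒ d ≤ 0.
Put f(k) = c0: A·f(k+1) − B(k−1)·f(k) − C = -1; need -1 = 0 — inconsistent ⇒ no f, not summable.

No — the linear system for f has no solution.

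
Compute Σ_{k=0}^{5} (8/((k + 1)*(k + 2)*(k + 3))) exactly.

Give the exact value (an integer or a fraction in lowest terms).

Σ = 27/14

t_(k+1)/t_k = (k + 1)/(k + 4).
Factor: A=k + 1; B=k + 4; C=1.
Solve (k + 1)·f(k+1) − (k + 3)·f(k) = 1.
d = 2 from the (1,1,0) case.
Coefficient equations give f(k) = k*(k + 3)/4.
So s_k = (B(k−1)f/C)·t_k = (k*(k + 3)**2/4)·t_k = 2*k*(k + 3)/((k + 1)*(k + 2)).
s_(k+1) − s_k = 8/(k**3 + 6*k**2 + 11*k + 6) = t_k.
Evaluate s at k=6 and k=0: 27/14 and 0; difference 27/14.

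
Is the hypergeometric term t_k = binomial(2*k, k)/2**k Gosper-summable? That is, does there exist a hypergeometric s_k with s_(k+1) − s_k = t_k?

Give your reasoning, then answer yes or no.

The ratio is (2*k + 1)/(k + 1).
Normal form (A,B,C) = (2*k + 1, k + 1, 1).
Need (2*k + 1)·f(k+1) − (k)·f(k) = 1.
d = -1 from the (1,1,0) case.
Bound -1 < 0, so the key equation has no polynomial solution.

No. Not Gosper-summable.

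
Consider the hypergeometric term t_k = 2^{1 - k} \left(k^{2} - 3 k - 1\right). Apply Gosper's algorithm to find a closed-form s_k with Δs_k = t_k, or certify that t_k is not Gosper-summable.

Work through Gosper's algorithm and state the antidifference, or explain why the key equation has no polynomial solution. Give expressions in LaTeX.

The ratio is (k**2 - k - 3)/(2*(k**2 - 3*k - 1)).
Take A(k)=1/2, B(k)=1, C(k)=k**2 - 3*k - 1.
Need (1/2)·f(k+1) − (1)·f(k) = k**2 - 3*k - 1.
Degrees (0,0,2) ⇒ d ≤ 2.
Coefficient equations give f(k) = -2*(k**2 - k - 1).
Then R = B(k−1)f/C = -2*(k**2 - k - 1)/(k**2 - 3*k - 1), so s_k = R(k)·t_k = 2**(2 - k)*(-k**2 + k + 1).
Δs = 2**(1 - k)*(k**2 - 3*k - 1), as required.

s_k = 2^{2 - k} \left(- k^{2} + k + 1\right)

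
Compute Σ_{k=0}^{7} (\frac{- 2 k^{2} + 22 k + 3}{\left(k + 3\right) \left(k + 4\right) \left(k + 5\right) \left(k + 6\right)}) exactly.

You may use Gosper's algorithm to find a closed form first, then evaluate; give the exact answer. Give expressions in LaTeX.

t_(k+1)/t_k = (k + 3)*(22*k - 2*(k + 1)**2 + 25)/((k + 7)*(-2*k**2 + 22*k + 3)).
Gosper form: A/B · C(k+1)/C(k) with A=k + 3, B=k + 7, C=k**2 - 11*k - 3/2.
f must satisfy (k + 3)·f(k+1) − (k + 6)·f(k) = k**2 - 11*k - 3/2.
Bound: deg f ≤ 3.
Solving with deg f ≤ 3: f(k) = -k*(k**2 + 52*k - 33)/40.
R(k) = B(k−1)·f(k)/C(k) = -k*(k + 6)*(k**2 + 52*k - 33)/(20*(2*k**2 - 22*k - 3)); s_k = R·t_k = k*(k**2 + 52*k - 33)/(20*(k + 3)*(k + 4)*(k + 5)).
Verify: (-2*k**2 + 22*k + 3)/(k**4 + 18*k**3 + 119*k**2 + 342*k + 360) matches t_k.
Telescoping: Σ = s_(8) − s_(0) = 149/1430 − (0) = 149/1430.

Σ = 149/1430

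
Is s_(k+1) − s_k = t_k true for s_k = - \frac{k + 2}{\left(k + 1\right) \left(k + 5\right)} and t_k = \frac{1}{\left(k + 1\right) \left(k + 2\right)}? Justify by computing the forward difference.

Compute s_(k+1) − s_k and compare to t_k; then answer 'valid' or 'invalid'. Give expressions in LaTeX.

s_(k+1) = (-k - 3)/((k + 2)*(k + 6))
s_(k+1) − s_k = (k**2 + 5*k + 9)/(k**4 + 14*k**3 + 65*k**2 + 112*k + 60)
(s_(k+1) − s_k) − t_k = 3*(-2*k - 7)/(k**4 + 14*k**3 + 65*k**2 + 112*k + 60)

Invalid: residual \frac{3 \left(- 2 k - 7\right)}{k^{4} + 14 k^{3} + 65 k^{2} + 112 k + 60} ≠ 0.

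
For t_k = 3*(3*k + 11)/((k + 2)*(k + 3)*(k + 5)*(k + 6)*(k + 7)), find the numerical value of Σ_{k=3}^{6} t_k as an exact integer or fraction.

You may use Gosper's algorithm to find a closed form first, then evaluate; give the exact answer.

Σ = 29/4680

r(k) = (k + 2)*(k + 5)*(3*k + 14)/((k + 4)*(k + 8)*(3*k + 11)) after simplifying.
So A=k + 2 and B=k + 8, with C=k**2 + 23*k/3 + 44/3.
Set up (k + 2)·f(k+1) − (k + 7)·f(k) − (k**2 + 23*k/3 + 44/3) = 0.
From deg A=1, deg B=1, deg C=2: d=5.
Coefficient equations give f(k) = k*(k + 3)*(k + 4)*(k**2 + 13*k + 52)/180.
Then R = B(k−1)f/C = k*(k + 3)*(k + 7)*(k**2 + 13*k + 52)/(60*(3*k + 11)), so s_k = R(k)·t_k = k*(k**2 + 13*k + 52)/(20*(k**3 + 13*k**2 + 52*k + 60)).
Verify: 3*(3*k + 11)/(k**5 + 23*k**4 + 203*k**3 + 853*k**2 + 1692*k + 1260) matches t_k.
Sum = s_(7) − s_(3); s_(7) = 28/585, s_(3) = 1/24 ⇒ 29/4680.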